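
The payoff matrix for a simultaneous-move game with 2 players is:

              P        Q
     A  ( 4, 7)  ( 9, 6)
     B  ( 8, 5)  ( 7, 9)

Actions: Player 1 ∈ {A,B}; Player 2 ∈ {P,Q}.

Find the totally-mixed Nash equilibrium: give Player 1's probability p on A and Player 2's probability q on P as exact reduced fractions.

P1 indiff ⇒ q·4+(1-q)·9 = q·8+(1-q)·7 ⇒ q(-4) = (1-q)(-2) ⇒ q = 1/3
P2 indiff ⇒ p·7+(1-p)·5 = p·6+(1-p)·9 ⇒ p(1) = (1-p)(4) ⇒ p = 4/5

(p,q) = (4/5, 1/3)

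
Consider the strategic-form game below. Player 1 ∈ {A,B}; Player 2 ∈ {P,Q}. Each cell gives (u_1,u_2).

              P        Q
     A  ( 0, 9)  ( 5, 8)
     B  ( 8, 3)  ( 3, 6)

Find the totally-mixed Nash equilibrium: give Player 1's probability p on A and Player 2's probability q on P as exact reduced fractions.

(p,q) = (3/4, 1/5)

P1 indiff ⇒ q·0+(1-q)·5 = q·8+(1-q)·3 ⇒ q(-8) = (1-q)(-2) ⇒ q = 1/5
P2 indiff ⇒ p·9+(1-p)·3 = p·8+(1-p)·6 ⇒ p(1) = (1-p)(3) ⇒ p = 3/4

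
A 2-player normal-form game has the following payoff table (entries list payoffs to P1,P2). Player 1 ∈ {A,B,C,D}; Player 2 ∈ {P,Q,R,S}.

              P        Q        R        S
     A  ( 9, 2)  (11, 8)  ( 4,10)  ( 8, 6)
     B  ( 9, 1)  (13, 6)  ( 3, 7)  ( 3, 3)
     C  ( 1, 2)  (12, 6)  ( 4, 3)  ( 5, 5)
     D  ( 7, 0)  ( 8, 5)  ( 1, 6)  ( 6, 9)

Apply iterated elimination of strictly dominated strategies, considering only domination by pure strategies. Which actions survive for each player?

P1 drop D (A beats it: P:9>7 Q:11>8 R:4>1 S:8>6)
P2 drop P (Q beats it: A:8>2 B:6>1 C:6>2)
P2 drop S (Q beats it: A:8>6 B:6>3 C:6>5)
P1→{A,B,C} P2→{Q,R}

IESDS → P1:{A,B,C} P2:{Q,R}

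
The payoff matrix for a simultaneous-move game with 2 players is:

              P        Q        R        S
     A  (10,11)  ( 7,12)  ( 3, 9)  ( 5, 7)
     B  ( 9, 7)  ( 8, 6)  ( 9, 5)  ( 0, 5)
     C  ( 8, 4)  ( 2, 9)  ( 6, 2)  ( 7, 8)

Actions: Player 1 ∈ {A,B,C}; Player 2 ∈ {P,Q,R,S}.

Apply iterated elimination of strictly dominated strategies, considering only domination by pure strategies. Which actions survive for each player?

P2 drop R (P beats it: A:11>9 B:7>5 C:4>2)
P2 drop S (Q beats it: A:12>7 B:6>5 C:9>8)
P1 drop C (A beats it: P:10>8 Q:7>2)
P1→{A,B} P2→{P,Q}

Survivors P1:{A,B} P2:{P,Q}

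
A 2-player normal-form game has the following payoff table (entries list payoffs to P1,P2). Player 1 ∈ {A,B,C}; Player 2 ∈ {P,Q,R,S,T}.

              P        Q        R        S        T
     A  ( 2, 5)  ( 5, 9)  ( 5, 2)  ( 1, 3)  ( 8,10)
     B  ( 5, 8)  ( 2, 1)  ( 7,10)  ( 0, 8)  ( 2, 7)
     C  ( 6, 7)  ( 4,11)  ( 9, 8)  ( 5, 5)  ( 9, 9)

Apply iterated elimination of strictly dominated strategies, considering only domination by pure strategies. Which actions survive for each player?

Survivors P1:{A,C} P2:{Q,T}

P1 drop B (C beats it: P:6>5 Q:4>2 R:9>7 S:5>0 T:9>2)
P2 drop P (Q beats it: A:9>5 C:11>7)
P2 drop R (Q beats it: A:9>2 C:11>8)
P2 drop S (Q beats it: A:9>3 C:11>5)
P1→{A,C} P2→{Q,T}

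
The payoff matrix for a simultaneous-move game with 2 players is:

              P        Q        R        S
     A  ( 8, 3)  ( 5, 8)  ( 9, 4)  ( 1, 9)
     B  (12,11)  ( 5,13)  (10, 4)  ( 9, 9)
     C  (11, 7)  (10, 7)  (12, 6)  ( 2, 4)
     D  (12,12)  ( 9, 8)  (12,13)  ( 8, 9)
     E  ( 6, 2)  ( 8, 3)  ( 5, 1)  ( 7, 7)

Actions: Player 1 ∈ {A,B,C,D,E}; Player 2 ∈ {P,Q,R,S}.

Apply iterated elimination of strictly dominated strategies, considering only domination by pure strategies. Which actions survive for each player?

P1 drop A (C beats it: P:11>8 Q:10>5 R:12>9 S:2>1)
P1 drop E (D beats it: P:12>6 Q:9>8 R:12>5 S:8>7)
P2 drop S (P beats it: B:11>9 C:7>4 D:12>9)
P1→{B,C,D} P2→{P,Q,R}

Survivors P1:{B,C,D} P2:{P,Q,R}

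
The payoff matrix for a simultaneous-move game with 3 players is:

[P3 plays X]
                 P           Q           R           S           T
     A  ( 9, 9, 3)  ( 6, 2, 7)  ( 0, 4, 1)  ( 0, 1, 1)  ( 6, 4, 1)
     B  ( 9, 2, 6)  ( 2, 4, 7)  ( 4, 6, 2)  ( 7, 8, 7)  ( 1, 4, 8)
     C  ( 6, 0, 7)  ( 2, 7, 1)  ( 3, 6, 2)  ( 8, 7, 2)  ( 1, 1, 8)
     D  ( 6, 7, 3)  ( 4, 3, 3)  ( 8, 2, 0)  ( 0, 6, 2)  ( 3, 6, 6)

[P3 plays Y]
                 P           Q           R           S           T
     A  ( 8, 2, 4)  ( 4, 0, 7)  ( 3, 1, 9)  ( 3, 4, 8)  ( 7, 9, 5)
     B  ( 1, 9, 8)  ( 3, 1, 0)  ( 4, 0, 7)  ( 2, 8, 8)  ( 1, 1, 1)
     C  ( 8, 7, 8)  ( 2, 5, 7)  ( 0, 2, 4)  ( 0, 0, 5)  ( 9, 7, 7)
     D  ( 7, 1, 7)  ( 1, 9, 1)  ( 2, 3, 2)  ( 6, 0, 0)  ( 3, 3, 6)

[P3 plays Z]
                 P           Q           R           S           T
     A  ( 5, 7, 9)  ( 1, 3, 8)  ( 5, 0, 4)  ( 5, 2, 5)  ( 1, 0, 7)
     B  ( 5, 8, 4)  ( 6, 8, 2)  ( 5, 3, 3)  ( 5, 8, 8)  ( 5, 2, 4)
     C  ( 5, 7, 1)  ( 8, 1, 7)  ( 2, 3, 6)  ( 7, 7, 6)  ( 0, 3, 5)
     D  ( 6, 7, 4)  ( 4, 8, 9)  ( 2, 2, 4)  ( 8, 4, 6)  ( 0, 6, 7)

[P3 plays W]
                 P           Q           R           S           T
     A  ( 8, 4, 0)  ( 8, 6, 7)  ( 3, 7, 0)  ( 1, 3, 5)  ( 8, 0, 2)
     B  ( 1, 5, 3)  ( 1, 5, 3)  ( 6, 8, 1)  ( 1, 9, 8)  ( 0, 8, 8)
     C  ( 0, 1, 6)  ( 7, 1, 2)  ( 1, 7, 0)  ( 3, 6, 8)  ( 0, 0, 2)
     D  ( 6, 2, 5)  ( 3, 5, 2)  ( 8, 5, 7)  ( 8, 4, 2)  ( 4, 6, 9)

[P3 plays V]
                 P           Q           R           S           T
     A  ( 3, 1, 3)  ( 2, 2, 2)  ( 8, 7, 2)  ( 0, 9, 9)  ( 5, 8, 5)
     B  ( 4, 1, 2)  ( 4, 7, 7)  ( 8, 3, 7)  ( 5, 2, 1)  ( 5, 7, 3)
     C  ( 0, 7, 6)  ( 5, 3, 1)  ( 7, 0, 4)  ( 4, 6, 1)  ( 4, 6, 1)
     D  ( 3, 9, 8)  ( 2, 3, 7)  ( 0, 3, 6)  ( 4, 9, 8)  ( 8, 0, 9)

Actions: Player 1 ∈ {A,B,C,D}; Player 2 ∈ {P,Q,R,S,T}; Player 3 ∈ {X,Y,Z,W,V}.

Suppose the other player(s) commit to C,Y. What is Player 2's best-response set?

u_2(P vs C,Y) = 7
u_2(Q vs C,Y) = 5
u_2(R vs C,Y) = 2
u_2(S vs C,Y) = 0
u_2(T vs C,Y) = 7
max payoff 7 at {P,T}

BR_2 = {P,T}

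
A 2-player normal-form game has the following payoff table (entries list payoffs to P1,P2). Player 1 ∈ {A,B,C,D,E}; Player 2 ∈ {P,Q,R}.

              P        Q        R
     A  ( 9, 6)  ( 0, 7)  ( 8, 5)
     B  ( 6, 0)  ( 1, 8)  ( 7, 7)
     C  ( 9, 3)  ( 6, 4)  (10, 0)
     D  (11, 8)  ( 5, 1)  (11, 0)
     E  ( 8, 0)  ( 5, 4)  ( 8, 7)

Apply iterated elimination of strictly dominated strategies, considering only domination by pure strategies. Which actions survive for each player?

P1 drop A (D beats it: P:11>9 Q:5>0 R:11>8)
P1 drop B (C beats it: P:9>6 Q:6>1 R:10>7)
P1 drop E (C beats it: P:9>8 Q:6>5 R:10>8)
P2 drop R (P beats it: C:3>0 D:8>0)
P1→{C,D} P2→{P,Q}

IESDS → P1:{C,D} P2:{P,Q}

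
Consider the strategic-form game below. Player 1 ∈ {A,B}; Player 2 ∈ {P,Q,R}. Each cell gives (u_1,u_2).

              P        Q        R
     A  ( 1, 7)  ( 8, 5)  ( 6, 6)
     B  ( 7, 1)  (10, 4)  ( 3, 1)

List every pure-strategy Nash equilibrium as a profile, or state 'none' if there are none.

(A,P): not NE [P1→B gives 7>1]
(A,Q): not NE [P1→B gives 10>8; P2→P gives 7>5]
(A,R): not NE [P2→P gives 7>6]
(B,P): not NE [P2→Q gives 4>1]
(B,Q): NE
(B,R): not NE [P1→A gives 6>3; P2→Q gives 4>1]

NE set: (B,Q)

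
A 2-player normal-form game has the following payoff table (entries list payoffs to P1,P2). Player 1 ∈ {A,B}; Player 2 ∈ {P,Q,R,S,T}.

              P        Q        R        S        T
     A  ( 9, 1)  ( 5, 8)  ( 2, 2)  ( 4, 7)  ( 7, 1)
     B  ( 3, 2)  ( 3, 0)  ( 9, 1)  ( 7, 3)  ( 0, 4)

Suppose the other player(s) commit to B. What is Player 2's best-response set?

u_2(P vs B) = 2
u_2(Q vs B) = 0
u_2(R vs B) = 1
u_2(S vs B) = 3
u_2(T vs B) = 4
max payoff 4 at {T}

BR_2 = {T}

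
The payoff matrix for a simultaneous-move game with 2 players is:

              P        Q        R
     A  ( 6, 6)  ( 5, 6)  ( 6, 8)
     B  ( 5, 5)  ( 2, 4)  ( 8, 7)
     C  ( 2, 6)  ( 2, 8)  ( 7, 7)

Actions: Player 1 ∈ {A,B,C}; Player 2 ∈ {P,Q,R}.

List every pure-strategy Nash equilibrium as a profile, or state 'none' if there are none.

Nash profiles: (B,R)

(A,P): not NE [P2→R gives 8>6]
(A,Q): not NE [P2→R gives 8>6]
(A,R): not NE [P1→B gives 8>6]
(B,P): not NE [P1→A gives 6>5; P2→R gives 7>5]
(B,Q): not NE [P1→A gives 5>2; P2→R gives 7>4]
(B,R): NE
(C,P): not NE [P1→A gives 6>2; P2→Q gives 8>6]
(C,Q): not NE [P1→A gives 5>2]
(C,R): not NE [P1→B gives 8>7; P2→Q gives 8>7]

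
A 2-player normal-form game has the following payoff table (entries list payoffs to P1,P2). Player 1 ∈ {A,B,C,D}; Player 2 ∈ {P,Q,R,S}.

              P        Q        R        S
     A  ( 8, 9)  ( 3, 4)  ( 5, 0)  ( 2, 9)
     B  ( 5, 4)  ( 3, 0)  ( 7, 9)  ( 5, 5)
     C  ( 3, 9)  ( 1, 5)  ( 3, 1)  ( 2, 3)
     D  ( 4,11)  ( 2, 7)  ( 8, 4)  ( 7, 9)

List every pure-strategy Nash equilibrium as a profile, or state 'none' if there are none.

Nash profiles: (A,P)

(A,P): NE
(A,Q): not NE [P2→S gives 9>4]
(A,R): not NE [P1→D gives 8>5; P2→S gives 9>0]
(A,S): not NE [P1→D gives 7>2]
(B,P): not NE [P1→A gives 8>5; P2→R gives 9>4]
(B,Q): not NE [P2→R gives 9>0]
(B,R): not NE [P1→D gives 8>7]
(B,S): not NE [P1→D gives 7>5; P2→R gives 9>5]
(C,P): not NE [P1→A gives 8>3]
(C,Q): not NE [P1→B gives 3>1; P2→P gives 9>5]
(C,R): not NE [P1→D gives 8>3; P2→P gives 9>1]
(C,S): not NE [P1→D gives 7>2; P2→P gives 9>3]
(D,P): not NE [P1→A gives 8>4]
(D,Q): not NE [P1→B gives 3>2; P2→P gives 11>7]
(D,R): not NE [P2→P gives 11>4]
(D,S): not NE [P2→P gives 11>9]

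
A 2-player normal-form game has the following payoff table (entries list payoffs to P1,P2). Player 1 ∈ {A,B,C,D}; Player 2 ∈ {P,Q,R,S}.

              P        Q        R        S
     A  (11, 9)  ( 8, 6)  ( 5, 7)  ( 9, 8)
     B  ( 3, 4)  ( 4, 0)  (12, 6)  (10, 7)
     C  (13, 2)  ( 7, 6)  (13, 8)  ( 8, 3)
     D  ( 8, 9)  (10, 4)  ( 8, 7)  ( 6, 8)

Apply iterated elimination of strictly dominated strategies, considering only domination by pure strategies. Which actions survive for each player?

P2 drop Q (R beats it: A:7>6 B:6>0 C:8>6 D:7>4)
P1 drop D (C beats it: P:13>8 R:13>8 S:8>6)
P1→{A,B,C} P2→{P,R,S}

IESDS → P1:{A,B,C} P2:{P,R,S}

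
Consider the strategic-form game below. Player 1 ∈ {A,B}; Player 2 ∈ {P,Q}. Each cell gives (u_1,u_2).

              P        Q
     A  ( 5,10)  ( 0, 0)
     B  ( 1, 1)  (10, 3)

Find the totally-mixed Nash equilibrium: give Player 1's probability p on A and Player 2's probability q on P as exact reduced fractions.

P1 indiff ⇒ q·5+(1-q)·0 = q·1+(1-q)·10 ⇒ q(4) = (1-q)(10) ⇒ q = 5/7
P2 indiff ⇒ p·10+(1-p)·1 = p·0+(1-p)·3 ⇒ p(10) = (1-p)(2) ⇒ p = 1/6

(p,q) = (1/6, 5/7)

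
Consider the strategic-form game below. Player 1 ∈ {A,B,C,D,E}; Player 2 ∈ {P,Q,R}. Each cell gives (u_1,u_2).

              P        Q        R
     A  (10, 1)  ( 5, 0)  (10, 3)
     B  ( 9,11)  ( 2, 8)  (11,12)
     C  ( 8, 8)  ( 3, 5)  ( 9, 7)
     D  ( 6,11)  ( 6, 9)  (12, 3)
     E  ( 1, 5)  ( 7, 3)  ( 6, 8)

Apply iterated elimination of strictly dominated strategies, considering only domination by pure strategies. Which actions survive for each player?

P1 drop C (A beats it: P:10>8 Q:5>3 R:10>9)
P2 drop Q (P beats it: A:1>0 B:11>8 D:11>9 E:5>3)
P1 drop E (A beats it: P:10>1 R:10>6)
P1→{A,B,D} P2→{P,R}

Remaining: P1:{A,B,D} P2:{P,R}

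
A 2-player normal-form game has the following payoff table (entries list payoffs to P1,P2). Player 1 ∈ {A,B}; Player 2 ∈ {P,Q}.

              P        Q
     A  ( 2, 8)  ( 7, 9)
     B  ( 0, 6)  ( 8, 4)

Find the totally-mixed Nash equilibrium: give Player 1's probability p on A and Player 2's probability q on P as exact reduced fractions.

p=2/3, q=1/3

P1 indiff ⇒ q·2+(1-q)·7 = q·0+(1-q)·8 ⇒ q(2) = (1-q)(1) ⇒ q = 1/3
P2 indiff ⇒ p·8+(1-p)·6 = p·9+(1-p)·4 ⇒ p(-1) = (1-p)(-2) ⇒ p = 2/3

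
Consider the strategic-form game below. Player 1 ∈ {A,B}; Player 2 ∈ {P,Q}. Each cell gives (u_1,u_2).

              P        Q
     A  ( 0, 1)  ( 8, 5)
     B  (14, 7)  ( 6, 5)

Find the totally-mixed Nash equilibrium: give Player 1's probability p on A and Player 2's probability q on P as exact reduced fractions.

(p,q) = (1/3, 1/8)

P1 indiff ⇒ q·0+(1-q)·8 = q·14+(1-q)·6 ⇒ q(-14) = (1-q)(-2) ⇒ q = 1/8
P2 indiff ⇒ p·1+(1-p)·7 = p·5+(1-p)·5 ⇒ p(-4) = (1-p)(-2) ⇒ p = 1/3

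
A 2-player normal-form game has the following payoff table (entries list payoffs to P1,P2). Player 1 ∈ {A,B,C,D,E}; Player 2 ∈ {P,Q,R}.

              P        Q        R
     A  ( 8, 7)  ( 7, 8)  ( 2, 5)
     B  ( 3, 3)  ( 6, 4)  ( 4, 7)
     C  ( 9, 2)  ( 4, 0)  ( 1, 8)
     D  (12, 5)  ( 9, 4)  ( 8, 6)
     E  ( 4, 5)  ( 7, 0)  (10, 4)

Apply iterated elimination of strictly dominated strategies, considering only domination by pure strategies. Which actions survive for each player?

P1 drop A (D beats it: P:12>8 Q:9>7 R:8>2)
P1 drop B (D beats it: P:12>3 Q:9>6 R:8>4)
P1 drop C (D beats it: P:12>9 Q:9>4 R:8>1)
P2 drop Q (P beats it: D:5>4 E:5>0)
P1→{D,E} P2→{P,R}

Remaining: P1:{D,E} P2:{P,R}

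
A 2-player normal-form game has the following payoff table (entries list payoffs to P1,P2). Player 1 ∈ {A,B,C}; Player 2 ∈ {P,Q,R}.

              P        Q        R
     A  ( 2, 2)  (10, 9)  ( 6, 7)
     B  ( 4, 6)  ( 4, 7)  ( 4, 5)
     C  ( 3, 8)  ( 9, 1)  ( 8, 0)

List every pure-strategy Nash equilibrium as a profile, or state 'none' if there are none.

NE set: (A,Q)

(A,P): not NE [P1→B gives 4>2; P2→Q gives 9>2]
(A,Q): NE
(A,R): not NE [P1→C gives 8>6; P2→Q gives 9>7]
(B,P): not NE [P2→Q gives 7>6]
(B,Q): not NE [P1→A gives 10>4]
(B,R): not NE [P1→C gives 8>4; P2→Q gives 7>5]
(C,P): not NE [P1→B gives 4>3]
(C,Q): not NE [P1→A gives 10>9; P2→P gives 8>1]
(C,R): not NE [P2→P gives 8>0]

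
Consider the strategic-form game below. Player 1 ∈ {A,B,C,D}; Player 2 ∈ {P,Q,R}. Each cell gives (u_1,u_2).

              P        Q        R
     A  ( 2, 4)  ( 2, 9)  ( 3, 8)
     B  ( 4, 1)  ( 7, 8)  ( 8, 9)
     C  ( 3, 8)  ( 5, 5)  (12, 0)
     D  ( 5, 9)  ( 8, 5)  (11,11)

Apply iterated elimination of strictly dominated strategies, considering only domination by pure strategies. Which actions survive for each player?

Survivors P1:{C,D} P2:{P,R}

P1 drop A (B beats it: P:4>2 Q:7>2 R:8>3)
P1 drop B (D beats it: P:5>4 Q:8>7 R:11>8)
P2 drop Q (P beats it: C:8>5 D:9>5)
P1→{C,D} P2→{P,R}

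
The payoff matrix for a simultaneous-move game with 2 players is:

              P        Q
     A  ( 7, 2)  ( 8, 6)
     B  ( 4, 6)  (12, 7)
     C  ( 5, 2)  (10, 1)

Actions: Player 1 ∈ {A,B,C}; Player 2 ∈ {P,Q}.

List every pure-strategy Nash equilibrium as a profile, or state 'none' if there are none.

Nash profiles: (B,Q)

(A,P): not NE [P2→Q gives 6>2]
(A,Q): not NE [P1→B gives 12>8]
(B,P): not NE [P1→A gives 7>4; P2→Q gives 7>6]
(B,Q): NE
(C,P): not NE [P1→A gives 7>5]
(C,Q): not NE [P1→B gives 12>10; P2→P gives 2>1]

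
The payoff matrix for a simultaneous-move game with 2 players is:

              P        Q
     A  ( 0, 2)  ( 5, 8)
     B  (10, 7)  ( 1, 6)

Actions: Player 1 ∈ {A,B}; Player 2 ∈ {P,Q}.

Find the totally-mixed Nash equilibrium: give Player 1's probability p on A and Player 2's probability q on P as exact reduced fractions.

p=1/7, q=2/7

P1 indiff ⇒ q·0+(1-q)·5 = q·10+(1-q)·1 ⇒ q(-10) = (1-q)(-4) ⇒ q = 2/7
P2 indiff ⇒ p·2+(1-p)·7 = p·8+(1-p)·6 ⇒ p(-6) = (1-p)(-1) ⇒ p = 1/7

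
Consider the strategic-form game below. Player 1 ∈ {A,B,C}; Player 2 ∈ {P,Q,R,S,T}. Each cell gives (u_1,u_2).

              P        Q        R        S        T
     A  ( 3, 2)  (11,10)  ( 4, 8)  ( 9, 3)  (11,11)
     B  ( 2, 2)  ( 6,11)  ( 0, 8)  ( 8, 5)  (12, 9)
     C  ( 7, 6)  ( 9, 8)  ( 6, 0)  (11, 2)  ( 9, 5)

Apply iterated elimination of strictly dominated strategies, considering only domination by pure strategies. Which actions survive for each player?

Remaining: P1:{A,B} P2:{Q,T}

P2 drop P (Q beats it: A:10>2 B:11>2 C:8>6)
P2 drop R (Q beats it: A:10>8 B:11>8 C:8>0)
P2 drop S (Q beats it: A:10>3 B:11>5 C:8>2)
P1 drop C (A beats it: Q:11>9 T:11>9)
P1→{A,B} P2→{Q,T}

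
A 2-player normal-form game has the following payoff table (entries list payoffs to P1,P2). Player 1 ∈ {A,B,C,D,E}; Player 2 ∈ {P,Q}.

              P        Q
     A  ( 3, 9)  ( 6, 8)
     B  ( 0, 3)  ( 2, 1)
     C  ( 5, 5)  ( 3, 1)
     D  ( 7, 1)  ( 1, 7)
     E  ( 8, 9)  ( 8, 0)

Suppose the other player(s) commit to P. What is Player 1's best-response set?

u_1(A vs P) = 3
u_1(B vs P) = 0
u_1(C vs P) = 5
u_1(D vs P) = 7
u_1(E vs P) = 8
max payoff 8 at {E}

BR_1 = {E}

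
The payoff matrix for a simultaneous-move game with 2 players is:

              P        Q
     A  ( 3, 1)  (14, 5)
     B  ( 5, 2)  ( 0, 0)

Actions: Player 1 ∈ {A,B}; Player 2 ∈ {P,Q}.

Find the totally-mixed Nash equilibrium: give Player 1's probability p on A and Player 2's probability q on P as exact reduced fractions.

p=1/3, q=7/8

P1 indiff ⇒ q·3+(1-q)·14 = q·5+(1-q)·0 ⇒ q(-2) = (1-q)(-14) ⇒ q = 7/8
P2 indiff ⇒ p·1+(1-p)·2 = p·5+(1-p)·0 ⇒ p(-4) = (1-p)(-2) ⇒ p = 1/3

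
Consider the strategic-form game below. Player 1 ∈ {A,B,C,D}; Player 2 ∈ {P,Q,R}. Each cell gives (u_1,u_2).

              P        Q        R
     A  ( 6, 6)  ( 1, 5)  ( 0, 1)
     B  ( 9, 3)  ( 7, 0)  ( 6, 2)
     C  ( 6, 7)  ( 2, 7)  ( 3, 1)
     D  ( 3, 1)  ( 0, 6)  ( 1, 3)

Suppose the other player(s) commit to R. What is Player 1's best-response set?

u_1(A vs R) = 0
u_1(B vs R) = 6
u_1(C vs R) = 3
u_1(D vs R) = 1
max payoff 6 at {B}

P1 best: {B}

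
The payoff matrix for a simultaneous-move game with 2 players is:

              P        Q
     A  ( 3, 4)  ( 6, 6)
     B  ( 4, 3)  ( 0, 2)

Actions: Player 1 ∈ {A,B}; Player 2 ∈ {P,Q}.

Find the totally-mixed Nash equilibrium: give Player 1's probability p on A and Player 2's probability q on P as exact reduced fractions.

P1 indiff ⇒ q·3+(1-q)·6 = q·4+(1-q)·0 ⇒ q(-1) = (1-q)(-6) ⇒ q = 6/7
P2 indiff ⇒ p·4+(1-p)·3 = p·6+(1-p)·2 ⇒ p(-2) = (1-p)(-1) ⇒ p = 1/3

P1 mixes 1/3 on A; P2 mixes 6/7 on P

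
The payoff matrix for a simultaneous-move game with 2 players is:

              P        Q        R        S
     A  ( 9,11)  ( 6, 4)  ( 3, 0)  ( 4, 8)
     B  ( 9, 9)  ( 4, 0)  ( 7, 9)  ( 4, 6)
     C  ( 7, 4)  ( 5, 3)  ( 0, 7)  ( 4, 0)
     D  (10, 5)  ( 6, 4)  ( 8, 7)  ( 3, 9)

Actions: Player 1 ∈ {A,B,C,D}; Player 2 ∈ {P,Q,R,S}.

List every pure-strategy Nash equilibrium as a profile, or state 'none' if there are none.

(A,P): not NE [P1→D gives 10>9]
(A,Q): not NE [P2→P gives 11>4]
(A,R): not NE [P1→D gives 8>3; P2→P gives 11>0]
(A,S): not NE [P2→P gives 11>8]
(B,P): not NE [P1→D gives 10>9]
(B,Q): not NE [P1→D gives 6>4; P2→R gives 9>0]
(B,R): not NE [P1→D gives 8>7]
(B,S): not NE [P2→R gives 9>6]
(C,P): not NE [P1→D gives 10>7; P2→R gives 7>4]
(C,Q): not NE [P1→D gives 6>5; P2→R gives 7>3]
(C,R): not NE [P1→D gives 8>0]
(C,S): not NE [P2→R gives 7>0]
(D,P): not NE [P2→S gives 9>5]
(D,Q): not NE [P2→S gives 9>4]
(D,R): not NE [P2→S gives 9>7]
(D,S): not NE [P1→C gives 4>3]

No pure NE.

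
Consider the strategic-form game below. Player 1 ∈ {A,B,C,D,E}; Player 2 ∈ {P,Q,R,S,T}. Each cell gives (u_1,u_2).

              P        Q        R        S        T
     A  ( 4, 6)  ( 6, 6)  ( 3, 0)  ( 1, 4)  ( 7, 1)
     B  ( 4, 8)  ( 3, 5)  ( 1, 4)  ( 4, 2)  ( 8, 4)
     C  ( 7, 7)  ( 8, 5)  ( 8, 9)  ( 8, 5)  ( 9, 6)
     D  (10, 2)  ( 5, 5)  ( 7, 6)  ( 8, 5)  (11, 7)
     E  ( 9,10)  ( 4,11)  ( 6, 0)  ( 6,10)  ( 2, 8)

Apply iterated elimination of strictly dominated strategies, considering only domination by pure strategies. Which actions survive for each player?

Remaining: P1:{C,D} P2:{R,T}

P1 drop A (C beats it: P:7>4 Q:8>6 R:8>3 S:8>1 T:9>7)
P1 drop B (C beats it: P:7>4 Q:8>3 R:8>1 S:8>4 T:9>8)
P1 drop E (D beats it: P:10>9 Q:5>4 R:7>6 S:8>6 T:11>2)
P2 drop P (R beats it: C:9>7 D:6>2)
P2 drop Q (R beats it: C:9>5 D:6>5)
P2 drop S (R beats it: C:9>5 D:6>5)
P1→{C,D} P2→{R,T}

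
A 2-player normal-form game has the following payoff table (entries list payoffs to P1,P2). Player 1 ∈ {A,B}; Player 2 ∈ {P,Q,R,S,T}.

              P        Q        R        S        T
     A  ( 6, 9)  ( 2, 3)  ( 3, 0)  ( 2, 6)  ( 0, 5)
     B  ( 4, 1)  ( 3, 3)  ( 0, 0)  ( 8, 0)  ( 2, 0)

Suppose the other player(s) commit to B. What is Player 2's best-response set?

P2 best: {Q}

u_2(P vs B) = 1
u_2(Q vs B) = 3
u_2(R vs B) = 0
u_2(S vs B) = 0
u_2(T vs B) = 0
max payoff 3 at {Q}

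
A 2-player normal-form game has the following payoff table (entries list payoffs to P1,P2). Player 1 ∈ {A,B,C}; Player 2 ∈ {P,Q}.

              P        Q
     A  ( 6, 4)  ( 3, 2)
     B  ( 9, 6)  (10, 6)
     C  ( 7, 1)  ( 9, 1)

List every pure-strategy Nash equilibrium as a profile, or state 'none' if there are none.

Nash profiles: (B,P), (B,Q)

(A,P): not NE [P1→B gives 9>6]
(A,Q): not NE [P1→B gives 10>3; P2→P gives 4>2]
(B,P): NE
(B,Q): NE
(C,P): not NE [P1→B gives 9>7]
(C,Q): not NE [P1→B gives 10>9]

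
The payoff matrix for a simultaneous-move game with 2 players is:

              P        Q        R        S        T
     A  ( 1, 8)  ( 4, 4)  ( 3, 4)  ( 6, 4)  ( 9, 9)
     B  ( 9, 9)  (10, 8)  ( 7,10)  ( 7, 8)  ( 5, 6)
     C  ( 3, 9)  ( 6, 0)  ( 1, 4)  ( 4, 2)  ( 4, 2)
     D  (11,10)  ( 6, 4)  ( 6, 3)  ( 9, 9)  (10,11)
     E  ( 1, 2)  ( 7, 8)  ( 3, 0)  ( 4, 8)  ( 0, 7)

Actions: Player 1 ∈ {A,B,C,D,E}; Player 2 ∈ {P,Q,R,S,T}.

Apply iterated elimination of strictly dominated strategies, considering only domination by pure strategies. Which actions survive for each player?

IESDS → P1:{B,D} P2:{P,R,T}

P1 drop A (D beats it: P:11>1 Q:6>4 R:6>3 S:9>6 T:10>9)
P1 drop C (B beats it: P:9>3 Q:10>6 R:7>1 S:7>4 T:5>4)
P1 drop E (B beats it: P:9>1 Q:10>7 R:7>3 S:7>4 T:5>0)
P2 drop Q (P beats it: B:9>8 D:10>4)
P2 drop S (P beats it: B:9>8 D:10>9)
P1→{B,D} P2→{P,R,T}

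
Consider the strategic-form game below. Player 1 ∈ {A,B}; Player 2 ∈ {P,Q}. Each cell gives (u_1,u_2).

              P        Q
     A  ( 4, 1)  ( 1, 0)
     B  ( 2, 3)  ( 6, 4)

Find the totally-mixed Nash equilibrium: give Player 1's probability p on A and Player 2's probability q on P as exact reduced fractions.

(p,q) = (1/2, 5/7)

P1 indiff ⇒ q·4+(1-q)·1 = q·2+(1-q)·6 ⇒ q(2) = (1-q)(5) ⇒ q = 5/7
P2 indiff ⇒ p·1+(1-p)·3 = p·0+(1-p)·4 ⇒ p(1) = (1-p)(1) ⇒ p = 1/2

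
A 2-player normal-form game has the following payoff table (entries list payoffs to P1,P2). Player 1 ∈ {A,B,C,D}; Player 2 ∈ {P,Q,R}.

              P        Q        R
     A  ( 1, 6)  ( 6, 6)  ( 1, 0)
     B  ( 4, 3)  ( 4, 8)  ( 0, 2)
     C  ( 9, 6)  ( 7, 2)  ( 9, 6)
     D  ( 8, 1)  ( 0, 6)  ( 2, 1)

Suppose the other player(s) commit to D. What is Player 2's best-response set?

P2 best: {Q}

u_2(P vs D) = 1
u_2(Q vs D) = 6
u_2(R vs D) = 1
max payoff 6 at {Q}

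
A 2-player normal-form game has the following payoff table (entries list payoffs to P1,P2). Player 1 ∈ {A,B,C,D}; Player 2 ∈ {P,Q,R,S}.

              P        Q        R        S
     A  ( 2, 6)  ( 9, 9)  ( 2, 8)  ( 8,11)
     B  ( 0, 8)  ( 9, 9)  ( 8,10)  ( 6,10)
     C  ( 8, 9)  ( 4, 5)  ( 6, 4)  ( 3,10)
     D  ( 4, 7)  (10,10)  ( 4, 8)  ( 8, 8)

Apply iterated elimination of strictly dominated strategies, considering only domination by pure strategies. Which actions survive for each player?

IESDS → P1:{A,B,D} P2:{Q,R,S}

P2 drop P (S beats it: A:11>6 B:10>8 C:10>9 D:8>7)
P1 drop C (B beats it: Q:9>4 R:8>6 S:6>3)
P1→{A,B,D} P2→{Q,R,S}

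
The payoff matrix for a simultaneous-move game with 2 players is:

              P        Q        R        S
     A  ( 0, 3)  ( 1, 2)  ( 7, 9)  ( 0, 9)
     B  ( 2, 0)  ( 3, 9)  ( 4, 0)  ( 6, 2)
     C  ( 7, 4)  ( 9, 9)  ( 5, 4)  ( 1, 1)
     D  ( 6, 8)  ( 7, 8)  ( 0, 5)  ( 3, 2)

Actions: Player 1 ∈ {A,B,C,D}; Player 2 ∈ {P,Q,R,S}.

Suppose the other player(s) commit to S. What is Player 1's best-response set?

argmax u_1 = {B}

u_1(A vs S) = 0
u_1(B vs S) = 6
u_1(C vs S) = 1
u_1(D vs S) = 3
max payoff 6 at {B}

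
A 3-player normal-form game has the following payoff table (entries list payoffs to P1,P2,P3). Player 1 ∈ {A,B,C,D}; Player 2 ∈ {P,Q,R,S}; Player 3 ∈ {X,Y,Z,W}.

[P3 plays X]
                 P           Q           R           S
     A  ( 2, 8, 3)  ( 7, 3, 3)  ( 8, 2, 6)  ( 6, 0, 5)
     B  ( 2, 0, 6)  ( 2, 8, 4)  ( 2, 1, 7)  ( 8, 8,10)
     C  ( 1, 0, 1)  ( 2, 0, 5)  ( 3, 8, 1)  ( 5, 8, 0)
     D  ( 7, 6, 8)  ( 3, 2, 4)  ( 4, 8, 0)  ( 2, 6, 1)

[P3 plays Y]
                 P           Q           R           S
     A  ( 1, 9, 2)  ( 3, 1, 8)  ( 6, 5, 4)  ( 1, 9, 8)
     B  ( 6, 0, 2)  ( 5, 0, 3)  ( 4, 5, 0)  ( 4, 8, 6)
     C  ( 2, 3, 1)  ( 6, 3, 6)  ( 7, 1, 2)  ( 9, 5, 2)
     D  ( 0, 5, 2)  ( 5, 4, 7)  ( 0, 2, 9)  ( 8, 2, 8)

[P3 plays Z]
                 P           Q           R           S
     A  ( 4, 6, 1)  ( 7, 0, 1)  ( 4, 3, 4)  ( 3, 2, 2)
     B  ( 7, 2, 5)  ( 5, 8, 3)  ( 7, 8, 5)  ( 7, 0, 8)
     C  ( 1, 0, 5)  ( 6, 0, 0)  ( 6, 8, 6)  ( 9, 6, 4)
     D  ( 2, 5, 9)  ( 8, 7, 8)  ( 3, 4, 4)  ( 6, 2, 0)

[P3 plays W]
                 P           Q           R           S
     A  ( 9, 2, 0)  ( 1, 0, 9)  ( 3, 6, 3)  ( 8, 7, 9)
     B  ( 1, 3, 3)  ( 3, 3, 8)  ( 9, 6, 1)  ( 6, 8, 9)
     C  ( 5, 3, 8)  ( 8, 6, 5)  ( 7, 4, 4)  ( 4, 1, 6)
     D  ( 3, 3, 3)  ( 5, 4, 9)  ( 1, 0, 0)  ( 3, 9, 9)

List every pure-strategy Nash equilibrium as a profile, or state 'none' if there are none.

(A,P,X): not NE [P1→D gives 7>2]
(A,P,Y): not NE [P1→B gives 6>1; P3→X gives 3>2]
(A,P,Z): not NE [P1→B gives 7>4; P3→X gives 3>1]
(A,P,W): not NE [P2→S gives 7>2; P3→X gives 3>0]
(A,Q,X): not NE [P2→P gives 8>3; P3→W gives 9>3]
(A,Q,Y): not NE [P1→C gives 6>3; P2→S gives 9>1; P3→W gives 9>8]
(A,Q,Z): not NE [P1→D gives 8>7; P2→P gives 6>0; P3→W gives 9>1]
(A,Q,W): not NE [P1→C gives 8>1; P2→S gives 7>0]
(A,R,X): not NE [P2→P gives 8>2]
(A,R,Y): not NE [P1→C gives 7>6; P2→S gives 9>5; P3→X gives 6>4]
(A,R,Z): not NE [P1→B gives 7>4; P2→P gives 6>3; P3→X gives 6>4]
(A,R,W): not NE [P1→B gives 9>3; P2→S gives 7>6; P3→X gives 6>3]
(A,S,X): not NE [P1→B gives 8>6; P2→P gives 8>0; P3→W gives 9>5]
(A,S,Y): not NE [P1→C gives 9>1; P3→W gives 9>8]
(A,S,Z): not NE [P1→C gives 9>3; P2→P gives 6>2; P3→W gives 9>2]
(A,S,W): NE
(B,P,X): not NE [P1→D gives 7>2; P2→S gives 8>0]
(B,P,Y): not NE [P2→S gives 8>0; P3→X gives 6>2]
(B,P,Z): not NE [P2→R gives 8>2; P3→X gives 6>5]
(B,P,W): not NE [P1→A gives 9>1; P2→S gives 8>3; P3→X gives 6>3]
(B,Q,X): not NE [P1→A gives 7>2; P3→W gives 8>4]
(B,Q,Y): not NE [P1→C gives 6>5; P2→S gives 8>0; P3→W gives 8>3]
(B,Q,Z): not NE [P1→D gives 8>5; P3→W gives 8>3]
(B,Q,W): not NE [P1→C gives 8>3; P2→S gives 8>3]
(B,R,X): not NE [P1→A gives 8>2; P2→S gives 8>1]
(B,R,Y): not NE [P1→C gives 7>4; P2→S gives 8>5; P3→X gives 7>0]
(B,R,Z): not NE [P3→X gives 7>5]
(B,R,W): not NE [P2→S gives 8>6; P3→X gives 7>1]
(B,S,X): NE
(B,S,Y): not NE [P1→C gives 9>4; P3→X gives 10>6]
(B,S,Z): not NE [P1→C gives 9>7; P2→R gives 8>0; P3→X gives 10>8]
(B,S,W): not NE [P1→A gives 8>6; P3→X gives 10>9]
(C,P,X): not NE [P1→D gives 7>1; P2→S gives 8>0; P3→W gives 8>1]
(C,P,Y): not NE [P1→B gives 6>2; P2→S gives 5>3; P3→W gives 8>1]
(C,P,Z): not NE [P1→B gives 7>1; P2→R gives 8>0; P3→W gives 8>5]
(C,P,W): not NE [P1→A gives 9>5; P2→Q gives 6>3]
(C,Q,X): not NE [P1→A gives 7>2; P2→S gives 8>0; P3→Y gives 6>5]
(C,Q,Y): not NE [P2→S gives 5>3]
(C,Q,Z): not NE [P1→D gives 8>6; P2→R gives 8>0; P3→Y gives 6>0]
(C,Q,W): not NE [P3→Y gives 6>5]
(C,R,X): not NE [P1→A gives 8>3; P3→Z gives 6>1]
(C,R,Y): not NE [P2→S gives 5>1; P3→Z gives 6>2]
(C,R,Z): not NE [P1→B gives 7>6]
(C,R,W): not NE [P1→B gives 9>7; P2→Q gives 6>4; P3→Z gives 6>4]
(C,S,X): not NE [P1→B gives 8>5; P3→W gives 6>0]
(C,S,Y): not NE [P3→W gives 6>2]
(C,S,Z): not NE [P2→R gives 8>6; P3→W gives 6>4]
(C,S,W): not NE [P1→A gives 8>4; P2→Q gives 6>1]
(D,P,X): not NE [P2→R gives 8>6; P3→Z gives 9>8]
(D,P,Y): not NE [P1→B gives 6>0; P3→Z gives 9>2]
(D,P,Z): not NE [P1→B gives 7>2; P2→Q gives 7>5]
(D,P,W): not NE [P1→A gives 9>3; P2→S gives 9>3; P3→Z gives 9>3]
(D,Q,X): not NE [P1→A gives 7>3; P2→R gives 8>2; P3→W gives 9>4]
(D,Q,Y): not NE [P1→C gives 6>5; P2→P gives 5>4; P3→W gives 9>7]
(D,Q,Z): not NE [P3→W gives 9>8]
(D,Q,W): not NE [P1→C gives 8>5; P2→S gives 9>4]
(D,R,X): not NE [P1→A gives 8>4; P3→Y gives 9>0]
(D,R,Y): not NE [P1→C gives 7>0; P2→P gives 5>2]
(D,R,Z): not NE [P1→B gives 7>3; P2→Q gives 7>4; P3→Y gives 9>4]
(D,R,W): not NE [P1→B gives 9>1; P2→S gives 9>0; P3→Y gives 9>0]
(D,S,X): not NE [P1→B gives 8>2; P2→R gives 8>6; P3→W gives 9>1]
(D,S,Y): not NE [P1→C gives 9>8; P2→P gives 5>2; P3→W gives 9>8]
(D,S,Z): not NE [P1→C gives 9>6; P2→Q gives 7>2; P3→W gives 9>0]
(D,S,W): not NE [P1→A gives 8>3]

PSNE = {(A,S,W), (B,S,X)}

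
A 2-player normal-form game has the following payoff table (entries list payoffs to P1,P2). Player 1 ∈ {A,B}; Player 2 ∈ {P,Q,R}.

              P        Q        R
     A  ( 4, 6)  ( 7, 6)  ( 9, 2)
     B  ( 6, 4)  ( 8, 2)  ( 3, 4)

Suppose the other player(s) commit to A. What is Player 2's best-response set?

argmax u_2 = {P,Q}

u_2(P vs A) = 6
u_2(Q vs A) = 6
u_2(R vs A) = 2
max payoff 6 at {P,Q}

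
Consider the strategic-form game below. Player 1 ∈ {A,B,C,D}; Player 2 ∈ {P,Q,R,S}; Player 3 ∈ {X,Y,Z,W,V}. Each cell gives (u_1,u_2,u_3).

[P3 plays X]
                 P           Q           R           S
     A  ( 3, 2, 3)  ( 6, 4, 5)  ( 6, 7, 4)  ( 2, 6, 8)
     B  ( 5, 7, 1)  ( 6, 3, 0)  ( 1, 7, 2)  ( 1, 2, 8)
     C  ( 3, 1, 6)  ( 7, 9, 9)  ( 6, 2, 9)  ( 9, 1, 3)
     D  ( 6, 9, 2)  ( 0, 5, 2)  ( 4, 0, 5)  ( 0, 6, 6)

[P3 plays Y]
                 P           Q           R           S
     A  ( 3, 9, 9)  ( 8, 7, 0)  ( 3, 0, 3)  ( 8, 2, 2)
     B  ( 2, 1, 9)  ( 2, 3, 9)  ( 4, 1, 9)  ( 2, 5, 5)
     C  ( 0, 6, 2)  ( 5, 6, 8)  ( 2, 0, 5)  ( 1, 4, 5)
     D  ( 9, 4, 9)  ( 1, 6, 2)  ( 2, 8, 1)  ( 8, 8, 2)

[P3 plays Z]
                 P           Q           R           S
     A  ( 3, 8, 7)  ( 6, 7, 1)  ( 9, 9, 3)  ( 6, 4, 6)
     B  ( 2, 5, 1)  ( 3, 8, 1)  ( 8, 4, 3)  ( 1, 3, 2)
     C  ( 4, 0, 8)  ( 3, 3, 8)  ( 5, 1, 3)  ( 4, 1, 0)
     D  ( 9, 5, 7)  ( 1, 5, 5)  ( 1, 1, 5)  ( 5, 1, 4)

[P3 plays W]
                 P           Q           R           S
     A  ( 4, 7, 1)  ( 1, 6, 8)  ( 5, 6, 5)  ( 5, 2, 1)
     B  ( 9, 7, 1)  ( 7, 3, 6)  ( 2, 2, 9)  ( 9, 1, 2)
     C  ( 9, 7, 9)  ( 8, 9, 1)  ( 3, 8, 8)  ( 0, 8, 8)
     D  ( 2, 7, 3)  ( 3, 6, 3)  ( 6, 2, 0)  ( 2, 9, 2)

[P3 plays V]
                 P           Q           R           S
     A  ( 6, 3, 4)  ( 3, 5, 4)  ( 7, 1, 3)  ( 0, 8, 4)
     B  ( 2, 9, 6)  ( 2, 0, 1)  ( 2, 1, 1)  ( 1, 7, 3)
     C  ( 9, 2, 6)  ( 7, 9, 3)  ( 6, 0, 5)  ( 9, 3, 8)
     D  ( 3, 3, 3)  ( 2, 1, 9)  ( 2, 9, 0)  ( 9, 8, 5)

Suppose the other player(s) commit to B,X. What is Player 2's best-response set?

argmax u_2 = {P,R}

u_2(P vs B,X) = 7
u_2(Q vs B,X) = 3
u_2(R vs B,X) = 7
u_2(S vs B,X) = 2
max payoff 7 at {P,R}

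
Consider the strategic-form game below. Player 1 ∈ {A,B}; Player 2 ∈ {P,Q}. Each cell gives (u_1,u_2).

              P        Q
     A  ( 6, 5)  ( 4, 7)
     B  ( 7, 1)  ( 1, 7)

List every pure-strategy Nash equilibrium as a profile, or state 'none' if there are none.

PSNE = {(A,Q)}

(A,P): not NE [P1→B gives 7>6; P2→Q gives 7>5]
(A,Q): NE
(B,P): not NE [P2→Q gives 7>1]
(B,Q): not NE [P1→A gives 4>1]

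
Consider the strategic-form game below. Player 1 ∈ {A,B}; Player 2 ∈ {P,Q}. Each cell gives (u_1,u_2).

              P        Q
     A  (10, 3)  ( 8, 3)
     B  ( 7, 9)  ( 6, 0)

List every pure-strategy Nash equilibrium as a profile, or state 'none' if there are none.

NE set: (A,P), (A,Q)

(A,P): NE
(A,Q): NE
(B,P): not NE [P1→A gives 10>7]
(B,Q): not NE [P1→A gives 8>6; P2→P gives 9>0]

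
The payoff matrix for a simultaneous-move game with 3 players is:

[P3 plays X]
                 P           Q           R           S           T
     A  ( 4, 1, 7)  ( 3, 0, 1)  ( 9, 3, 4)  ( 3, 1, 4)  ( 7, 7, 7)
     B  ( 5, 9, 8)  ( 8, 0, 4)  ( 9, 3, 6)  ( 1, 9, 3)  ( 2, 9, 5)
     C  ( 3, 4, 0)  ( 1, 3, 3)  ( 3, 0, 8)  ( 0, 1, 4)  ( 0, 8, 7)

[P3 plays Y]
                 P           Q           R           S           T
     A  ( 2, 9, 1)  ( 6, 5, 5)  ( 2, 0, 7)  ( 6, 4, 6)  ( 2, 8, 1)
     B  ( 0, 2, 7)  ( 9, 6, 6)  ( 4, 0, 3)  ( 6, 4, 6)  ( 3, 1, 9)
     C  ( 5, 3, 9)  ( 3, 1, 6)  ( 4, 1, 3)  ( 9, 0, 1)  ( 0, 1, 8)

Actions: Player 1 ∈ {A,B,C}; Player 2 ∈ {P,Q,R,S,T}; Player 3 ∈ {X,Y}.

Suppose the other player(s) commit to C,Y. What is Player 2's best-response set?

BR_2 = {P}

u_2(P vs C,Y) = 3
u_2(Q vs C,Y) = 1
u_2(R vs C,Y) = 1
u_2(S vs C,Y) = 0
u_2(T vs C,Y) = 1
max payoff 3 at {P}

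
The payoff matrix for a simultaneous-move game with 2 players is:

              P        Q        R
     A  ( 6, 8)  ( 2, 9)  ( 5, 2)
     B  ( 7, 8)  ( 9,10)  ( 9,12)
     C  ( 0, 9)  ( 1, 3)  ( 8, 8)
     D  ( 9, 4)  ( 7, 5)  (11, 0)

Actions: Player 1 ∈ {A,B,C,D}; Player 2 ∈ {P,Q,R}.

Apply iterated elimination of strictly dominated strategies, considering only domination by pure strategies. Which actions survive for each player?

P1 drop A (B beats it: P:7>6 Q:9>2 R:9>5)
P1 drop C (B beats it: P:7>0 Q:9>1 R:9>8)
P2 drop P (Q beats it: B:10>8 D:5>4)
P1→{B,D} P2→{Q,R}

IESDS → P1:{B,D} P2:{Q,R}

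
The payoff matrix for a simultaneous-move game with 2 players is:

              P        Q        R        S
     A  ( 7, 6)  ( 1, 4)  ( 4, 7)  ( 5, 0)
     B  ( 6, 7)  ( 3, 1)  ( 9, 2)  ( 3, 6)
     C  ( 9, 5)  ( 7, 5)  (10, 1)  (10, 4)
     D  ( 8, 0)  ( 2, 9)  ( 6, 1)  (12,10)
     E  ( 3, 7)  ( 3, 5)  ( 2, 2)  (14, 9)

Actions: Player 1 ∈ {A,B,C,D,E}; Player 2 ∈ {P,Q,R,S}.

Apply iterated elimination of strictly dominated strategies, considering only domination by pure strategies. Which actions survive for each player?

P1 drop A (C beats it: P:9>7 Q:7>1 R:10>4 S:10>5)
P1 drop B (C beats it: P:9>6 Q:7>3 R:10>9 S:10>3)
P2 drop R (Q beats it: C:5>1 D:9>1 E:5>2)
P1→{C,D,E} P2→{P,Q,S}

Remaining: P1:{C,D,E} P2:{P,Q,S}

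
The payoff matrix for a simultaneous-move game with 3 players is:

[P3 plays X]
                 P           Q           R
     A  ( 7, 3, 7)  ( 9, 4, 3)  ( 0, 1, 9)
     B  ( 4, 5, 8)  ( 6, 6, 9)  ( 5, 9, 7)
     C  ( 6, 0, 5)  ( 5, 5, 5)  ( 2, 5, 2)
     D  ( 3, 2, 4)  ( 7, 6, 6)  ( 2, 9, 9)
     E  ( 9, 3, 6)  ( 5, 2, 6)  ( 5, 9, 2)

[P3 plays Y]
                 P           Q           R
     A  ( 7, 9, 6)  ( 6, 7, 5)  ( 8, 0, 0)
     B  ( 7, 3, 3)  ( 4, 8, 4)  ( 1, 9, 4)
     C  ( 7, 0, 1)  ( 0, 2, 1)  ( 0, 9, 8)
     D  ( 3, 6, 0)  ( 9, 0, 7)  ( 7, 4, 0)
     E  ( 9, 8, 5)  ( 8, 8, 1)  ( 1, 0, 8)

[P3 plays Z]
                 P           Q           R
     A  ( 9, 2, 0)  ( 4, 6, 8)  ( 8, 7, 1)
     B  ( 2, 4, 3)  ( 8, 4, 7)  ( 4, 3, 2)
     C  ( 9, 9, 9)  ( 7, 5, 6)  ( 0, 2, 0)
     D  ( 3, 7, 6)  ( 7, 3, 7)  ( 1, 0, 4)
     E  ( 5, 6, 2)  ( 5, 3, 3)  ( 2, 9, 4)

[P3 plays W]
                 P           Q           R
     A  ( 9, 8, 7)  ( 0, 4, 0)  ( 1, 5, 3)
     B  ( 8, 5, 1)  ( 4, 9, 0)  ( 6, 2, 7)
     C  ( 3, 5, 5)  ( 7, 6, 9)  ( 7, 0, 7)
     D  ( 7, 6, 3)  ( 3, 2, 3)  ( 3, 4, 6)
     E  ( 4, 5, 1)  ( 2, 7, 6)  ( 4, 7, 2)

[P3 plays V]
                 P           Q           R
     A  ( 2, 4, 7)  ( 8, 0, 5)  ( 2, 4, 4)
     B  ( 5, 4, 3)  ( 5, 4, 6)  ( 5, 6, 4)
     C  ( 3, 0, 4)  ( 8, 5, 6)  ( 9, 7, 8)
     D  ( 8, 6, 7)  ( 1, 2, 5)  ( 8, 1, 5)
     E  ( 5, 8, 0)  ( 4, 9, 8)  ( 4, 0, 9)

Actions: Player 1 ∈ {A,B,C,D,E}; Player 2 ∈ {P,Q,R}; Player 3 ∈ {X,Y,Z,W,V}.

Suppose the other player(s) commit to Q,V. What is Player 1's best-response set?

u_1(A vs Q,V) = 8
u_1(B vs Q,V) = 5
u_1(C vs Q,V) = 8
u_1(D vs Q,V) = 1
u_1(E vs Q,V) = 4
max payoff 8 at {A,C}

argmax u_1 = {A,C}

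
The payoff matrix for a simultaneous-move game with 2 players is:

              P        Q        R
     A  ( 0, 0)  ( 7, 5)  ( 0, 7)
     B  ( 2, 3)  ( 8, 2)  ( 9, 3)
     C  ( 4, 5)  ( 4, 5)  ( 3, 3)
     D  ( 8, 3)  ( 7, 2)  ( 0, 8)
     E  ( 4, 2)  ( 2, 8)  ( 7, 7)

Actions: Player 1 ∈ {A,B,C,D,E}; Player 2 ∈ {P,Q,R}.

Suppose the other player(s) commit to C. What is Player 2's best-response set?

u_2(P vs C) = 5
u_2(Q vs C) = 5
u_2(R vs C) = 3
max payoff 5 at {P,Q}

BR_2 = {P,Q}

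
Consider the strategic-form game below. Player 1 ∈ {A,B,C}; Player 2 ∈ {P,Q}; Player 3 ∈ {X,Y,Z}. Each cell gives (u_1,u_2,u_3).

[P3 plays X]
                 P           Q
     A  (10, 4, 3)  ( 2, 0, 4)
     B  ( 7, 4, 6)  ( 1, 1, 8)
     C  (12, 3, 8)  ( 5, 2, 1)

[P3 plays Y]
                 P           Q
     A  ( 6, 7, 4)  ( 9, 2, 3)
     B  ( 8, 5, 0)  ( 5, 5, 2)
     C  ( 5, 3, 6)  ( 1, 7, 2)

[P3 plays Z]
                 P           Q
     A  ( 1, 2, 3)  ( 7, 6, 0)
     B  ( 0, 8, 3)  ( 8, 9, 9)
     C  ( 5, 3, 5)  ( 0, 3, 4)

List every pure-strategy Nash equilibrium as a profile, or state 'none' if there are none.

(A,P,X): not NE [P1→C gives 12>10; P3→Y gives 4>3]
(A,P,Y): not NE [P1→B gives 8>6]
(A,P,Z): not NE [P1→C gives 5>1; P2→Q gives 6>2; P3→Y gives 4>3]
(A,Q,X): not NE [P1→C gives 5>2; P2→P gives 4>0]
(A,Q,Y): not NE [P2→P gives 7>2; P3→X gives 4>3]
(A,Q,Z): not NE [P1→B gives 8>7; P3→X gives 4>0]
(B,P,X): not NE [P1→C gives 12>7]
(B,P,Y): not NE [P3→X gives 6>0]
(B,P,Z): not NE [P1→C gives 5>0; P2→Q gives 9>8; P3→X gives 6>3]
(B,Q,X): not NE [P1→C gives 5>1; P2→P gives 4>1; P3→Z gives 9>8]
(B,Q,Y): not NE [P1→A gives 9>5; P3→Z gives 9>2]
(B,Q,Z): NE
(C,P,X): NE
(C,P,Y): not NE [P1→B gives 8>5; P2→Q gives 7>3; P3→X gives 8>6]
(C,P,Z): not NE [P3→X gives 8>5]
(C,Q,X): not NE [P2→P gives 3>2; P3→Z gives 4>1]
(C,Q,Y): not NE [P1→A gives 9>1; P3→Z gives 4>2]
(C,Q,Z): not NE [P1→B gives 8>0]

PSNE = {(B,Q,Z), (C,P,X)}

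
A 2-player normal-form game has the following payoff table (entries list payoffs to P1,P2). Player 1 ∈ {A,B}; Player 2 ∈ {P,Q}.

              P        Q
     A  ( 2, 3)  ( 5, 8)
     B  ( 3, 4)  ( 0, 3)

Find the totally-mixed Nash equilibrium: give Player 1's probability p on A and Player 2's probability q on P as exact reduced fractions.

P1 mixes 1/6 on A; P2 mixes 5/6 on P

P1 indiff ⇒ q·2+(1-q)·5 = q·3+(1-q)·0 ⇒ q(-1) = (1-q)(-5) ⇒ q = 5/6
P2 indiff ⇒ p·3+(1-p)·4 = p·8+(1-p)·3 ⇒ p(-5) = (1-p)(-1) ⇒ p = 1/6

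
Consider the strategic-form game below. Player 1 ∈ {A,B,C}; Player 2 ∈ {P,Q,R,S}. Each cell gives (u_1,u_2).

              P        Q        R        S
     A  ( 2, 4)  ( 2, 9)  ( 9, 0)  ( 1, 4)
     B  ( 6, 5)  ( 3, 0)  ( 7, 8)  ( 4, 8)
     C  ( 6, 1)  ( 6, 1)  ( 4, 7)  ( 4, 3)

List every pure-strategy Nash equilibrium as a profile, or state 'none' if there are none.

PSNE = {(B,S)}

(A,P): not NE [P1→C gives 6>2; P2→Q gives 9>4]
(A,Q): not NE [P1→C gives 6>2]
(A,R): not NE [P2→Q gives 9>0]
(A,S): not NE [P1→C gives 4>1; P2→Q gives 9>4]
(B,P): not NE [P2→S gives 8>5]
(B,Q): not NE [P1→C gives 6>3; P2→S gives 8>0]
(B,R): not NE [P1→A gives 9>7]
(B,S): NE
(C,P): not NE [P2→R gives 7>1]
(C,Q): not NE [P2→R gives 7>1]
(C,R): not NE [P1→A gives 9>4]
(C,S): not NE [P2→R gives 7>3]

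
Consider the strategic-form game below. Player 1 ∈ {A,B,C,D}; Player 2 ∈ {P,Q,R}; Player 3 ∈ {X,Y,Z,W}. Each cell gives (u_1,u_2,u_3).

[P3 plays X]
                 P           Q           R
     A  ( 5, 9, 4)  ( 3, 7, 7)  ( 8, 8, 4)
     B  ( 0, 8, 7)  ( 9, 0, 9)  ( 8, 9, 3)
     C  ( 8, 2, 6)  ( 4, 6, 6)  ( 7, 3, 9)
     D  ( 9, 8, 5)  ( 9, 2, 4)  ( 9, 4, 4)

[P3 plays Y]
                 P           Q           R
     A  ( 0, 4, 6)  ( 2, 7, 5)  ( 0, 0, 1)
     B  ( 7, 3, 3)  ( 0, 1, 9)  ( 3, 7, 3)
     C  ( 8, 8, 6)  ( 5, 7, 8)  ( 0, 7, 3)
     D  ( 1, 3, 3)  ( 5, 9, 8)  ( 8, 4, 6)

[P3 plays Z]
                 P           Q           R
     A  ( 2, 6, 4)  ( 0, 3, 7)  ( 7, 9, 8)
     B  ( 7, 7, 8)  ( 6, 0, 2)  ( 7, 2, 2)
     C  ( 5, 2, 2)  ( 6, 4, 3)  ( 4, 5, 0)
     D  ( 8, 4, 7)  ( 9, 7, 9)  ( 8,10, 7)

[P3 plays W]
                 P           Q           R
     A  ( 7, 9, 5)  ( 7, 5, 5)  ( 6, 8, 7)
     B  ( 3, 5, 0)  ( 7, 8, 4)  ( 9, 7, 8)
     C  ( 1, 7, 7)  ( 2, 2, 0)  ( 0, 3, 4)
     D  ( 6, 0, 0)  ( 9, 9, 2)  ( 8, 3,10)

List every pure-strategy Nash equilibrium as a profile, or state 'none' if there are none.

(A,P,X): not NE [P1→D gives 9>5; P3→Y gives 6>4]
(A,P,Y): not NE [P1→C gives 8>0; P2→Q gives 7>4]
(A,P,Z): not NE [P1→D gives 8>2; P2→R gives 9>6; P3→Y gives 6>4]
(A,P,W): not NE [P3→Y gives 6>5]
(A,Q,X): not NE [P1→D gives 9>3; P2→P gives 9>7]
(A,Q,Y): not NE [P1→D gives 5>2; P3→Z gives 7>5]
(A,Q,Z): not NE [P1→D gives 9>0; P2→R gives 9>3]
(A,Q,W): not NE [P1→D gives 9>7; P2→P gives 9>5; P3→Z gives 7>5]
(A,R,X): not NE [P1→D gives 9>8; P2→P gives 9>8; P3→Z gives 8>4]
(A,R,Y): not NE [P1→D gives 8>0; P2→Q gives 7>0; P3→Z gives 8>1]
(A,R,Z): not NE [P1→D gives 8>7]
(A,R,W): not NE [P1→B gives 9>6; P2→P gives 9>8; P3→Z gives 8>7]
(B,P,X): not NE [P1→D gives 9>0; P2→R gives 9>8; P3→Z gives 8>7]
(B,P,Y): not NE [P1→C gives 8>7; P2→R gives 7>3; P3→Z gives 8>3]
(B,P,Z): not NE [P1→D gives 8>7]
(B,P,W): not NE [P1→A gives 7>3; P2→Q gives 8>5; P3→Z gives 8>0]
(B,Q,X): not NE [P2→R gives 9>0]
(B,Q,Y): not NE [P1→D gives 5>0; P2→R gives 7>1]
(B,Q,Z): not NE [P1→D gives 9>6; P2→P gives 7>0; P3→Y gives 9>2]
(B,Q,W): not NE [P1→D gives 9>7; P3→Y gives 9>4]
(B,R,X): not NE [P1→D gives 9>8; P3→W gives 8>3]
(B,R,Y): not NE [P1→D gives 8>3; P3→W gives 8>3]
(B,R,Z): not NE [P1→D gives 8>7; P2→P gives 7>2; P3→W gives 8>2]
(B,R,W): not NE [P2→Q gives 8>7]
(C,P,X): not NE [P1→D gives 9>8; P2→Q gives 6>2; P3→W gives 7>6]
(C,P,Y): not NE [P3→W gives 7>6]
(C,P,Z): not NE [P1→D gives 8>5; P2→R gives 5>2; P3→W gives 7>2]
(C,P,W): not NE [P1→A gives 7>1]
(C,Q,X): not NE [P1→D gives 9>4; P3→Y gives 8>6]
(C,Q,Y): not NE [P2→P gives 8>7]
(C,Q,Z): not NE [P1→D gives 9>6; P2→R gives 5>4; P3→Y gives 8>3]
(C,Q,W): not NE [P1→D gives 9>2; P2→P gives 7>2; P3→Y gives 8>0]
(C,R,X): not NE [P1→D gives 9>7; P2→Q gives 6>3]
(C,R,Y): not NE [P1→D gives 8>0; P2→P gives 8>7; P3→X gives 9>3]
(C,R,Z): not NE [P1→D gives 8>4; P3→X gives 9>0]
(C,R,W): not NE [P1→B gives 9>0; P2→P gives 7>3; P3→X gives 9>4]
(D,P,X): not NE [P3→Z gives 7>5]
(D,P,Y): not NE [P1→C gives 8>1; P2→Q gives 9>3; P3→Z gives 7>3]
(D,P,Z): not NE [P2→R gives 10>4]
(D,P,W): not NE [P1→A gives 7>6; P2→Q gives 9>0; P3→Z gives 7>0]
(D,Q,X): not NE [P2→P gives 8>2; P3→Z gives 9>4]
(D,Q,Y): not NE [P3→Z gives 9>8]
(D,Q,Z): not NE [P2→R gives 10>7]
(D,Q,W): not NE [P3→Z gives 9>2]
(D,R,X): not NE [P2→P gives 8>4; P3→W gives 10>4]
(D,R,Y): not NE [P2→Q gives 9>4; P3→W gives 10>6]
(D,R,Z): not NE [P3→W gives 10>7]
(D,R,W): not NE [P1→B gives 9>8; P2→Q gives 9>3]

PSNE: ∅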